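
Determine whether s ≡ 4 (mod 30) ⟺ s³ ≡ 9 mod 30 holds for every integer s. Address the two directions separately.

Forward direction. This fails: take s = 4. Then 4 ≡ 4 (mod 30), but 4³ = 64 ≡ 4 (mod 30), not 9.

Converse. This fails: take s = 9. Then 9³ = 729 ≡ 9 (mod 30), yet 9 ≡ 9 (mod 30), not 4.

Neither direction holds.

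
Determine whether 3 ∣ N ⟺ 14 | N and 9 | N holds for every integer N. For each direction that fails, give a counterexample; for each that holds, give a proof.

(←) Suppose 14 ∣ N and 9 ∣ N. Any common multiple of 14 and 9 is a multiple of their lcm; here gcd(14, 9) = 1, so lcm(14, 9) = 14·9 = 126, so 126 ∣ N. Since 3 ∣ 126, it follows that 3 ∣ N.

(→) This fails: take N = 3. Certainly 3 ∣ 3, but 14 ∤ 3.

(⇒) fails; (⇐) holds.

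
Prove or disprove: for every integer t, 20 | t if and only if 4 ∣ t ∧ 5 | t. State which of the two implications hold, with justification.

Both directions hold.

Forward direction. If 20 ∣ t, write t = 20q. Since 20 = 5·4, t = 4·(5q), so 4 ∣ t; and since 20 = 4·5, t = 5·(4q), so 5 ∣ t.

Converse. Suppose 4 ∣ t and 5 ∣ t. Any common multiple of 4 and 5 is a multiple of their lcm; here gcd(4, 5) = 1, so lcm(4, 5) = 4·5 = 20, so 20 ∣ t.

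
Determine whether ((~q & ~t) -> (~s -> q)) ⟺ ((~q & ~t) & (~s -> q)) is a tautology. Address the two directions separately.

Not equivalent: only (⇐) holds.

(⇒) This fails. Under s = F, q = T, t = F, the left side is true but the right side is false.

(⇐) Assume the antecedent. If s is true, (~q & ~t) -> (~s -> q) reduces to true regardless of the other variables. If s is false, the antecedent cannot hold. Either way (~q & ~t) -> (~s -> q) holds.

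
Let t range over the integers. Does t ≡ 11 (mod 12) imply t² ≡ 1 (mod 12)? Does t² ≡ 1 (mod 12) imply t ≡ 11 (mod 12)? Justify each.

Only the forward direction holds.

[⇒] Suppose t ≡ 11 (mod 12). Write t = 12j + 11. Then (12j + 11)² = 144j² + 264j + 121 = 12(12j² + 22j + 10) + 1, so t² ≡ 1 (mod 12).

[⇐] This fails: take t = 1. Then 1² = 1 ≡ 1 (mod 12), yet 1 ≡ 1 (mod 12), not 11.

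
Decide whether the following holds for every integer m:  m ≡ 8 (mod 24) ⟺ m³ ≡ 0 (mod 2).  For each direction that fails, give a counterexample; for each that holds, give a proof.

(⇒) holds; (⇐) fails.

[⇒] Suppose m ≡ 8 (mod 24). Then m³ ≡ 8³ = 512 (mod 24), and since 2 ∣ 24, also m³ ≡ 0 (mod 2).

[⇐] This fails: take m = 0. Then 0³ = 0 ≡ 0 (mod 2), yet 0 ≡ 0 (mod 24), not 8.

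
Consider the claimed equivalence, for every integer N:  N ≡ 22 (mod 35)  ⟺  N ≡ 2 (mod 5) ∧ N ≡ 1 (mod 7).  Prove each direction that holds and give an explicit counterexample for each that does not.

(⇒) Suppose N ≡ 22 (mod 35); write N = 35j + 22. Since 5 ∣ 35, reducing mod 5 gives N ≡ 22 ≡ 2 (mod 5); since 7 ∣ 35, reducing mod 7 gives N ≡ 22 ≡ 1 (mod 7).

(⇐) Conversely, if N ≡ 2 (mod 5) and N ≡ 1 (mod 7), then by the Chinese remainder theorem N ≡ 22 (mod 35). This is exactly N ≡ 22 (mod 35).

Both directions hold; the statement is true.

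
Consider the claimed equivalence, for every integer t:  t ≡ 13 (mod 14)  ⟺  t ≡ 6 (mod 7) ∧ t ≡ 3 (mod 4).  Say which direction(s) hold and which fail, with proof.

The forward direction fails; the converse holds.

[⇐] If t ≡ 6 (mod 7) and t ≡ 3 (mod 4), then by the Chinese remainder theorem t ≡ 27 (mod 28). Since 27 ≡ 13 (mod 14) and 14 ∣ 28, we get t ≡ 13 (mod 14).

[⇒] This fails: t = 13 gives 13 ≡ 13 (mod 14) but 13 ≡ 1 (mod 4), so the conjunction on the right does not hold.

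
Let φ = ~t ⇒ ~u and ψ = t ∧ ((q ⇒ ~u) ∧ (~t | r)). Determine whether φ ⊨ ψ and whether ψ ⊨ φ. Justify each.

Not equivalent: only (⇐) holds.

(⟹) This fails. Under u = F, r = F, q = F, t = F, the left side is true but the right side is false.

(⟸) Assume the antecedent. If u is true, the antecedent forces (u = T, r = T, q = F, t = T), and ~t ⇒ ~u holds there. If u is false, ~t ⇒ ~u reduces to true regardless of the other variables. Either way ~t ⇒ ~u holds.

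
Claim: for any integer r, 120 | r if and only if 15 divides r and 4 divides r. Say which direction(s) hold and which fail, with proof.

(⇒) If 120 ∣ r, write r = 120q. Since 120 = 8·15, r = 15·(8q), so 15 ∣ r; and since 120 = 30·4, r = 4·(30q), so 4 ∣ r.

(⇐) This fails: take r = 60. Both 15 ∣ 60 and 4 ∣ 60, yet 60 is not a multiple of 120 (since 60 = 0·120 + 60), so 120 ∤ 60.

(⇒) holds; (⇐) fails.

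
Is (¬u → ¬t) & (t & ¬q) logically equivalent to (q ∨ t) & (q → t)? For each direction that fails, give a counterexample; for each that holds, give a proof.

Not equivalent: only (⇒) holds.

(⇒) Assume the antecedent. If q is true, the antecedent cannot hold. If q is false, the antecedent forces (q = F, t = T, u = T), and (q ∨ t) & (q → t) holds there. Either way (q ∨ t) & (q → t) holds.

(⇐) This fails. Under q = F, t = T, u = F, the left side is false but the right side is true.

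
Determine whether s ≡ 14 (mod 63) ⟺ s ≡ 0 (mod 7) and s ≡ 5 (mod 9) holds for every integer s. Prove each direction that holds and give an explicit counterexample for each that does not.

Both directions hold; the statement is true.

[⇐] If s ≡ 0 (mod 7) and s ≡ 5 (mod 9), then by the Chinese remainder theorem s ≡ 14 (mod 63). This is exactly s ≡ 14 (mod 63).

[⇒] Suppose s ≡ 14 (mod 63); write s = 63j + 14. Since 7 ∣ 63, reducing mod 7 gives s ≡ 14 ≡ 0 (mod 7); since 9 ∣ 63, reducing mod 9 gives s ≡ 14 ≡ 5 (mod 9).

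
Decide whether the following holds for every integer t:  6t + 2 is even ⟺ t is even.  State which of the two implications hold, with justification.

The forward direction fails; the converse holds.

(⇒) This fails: take t = 5. Then 6t + 2 = 32, which is even, yet t = 5 is odd, not even.

(⇐) Suppose t is even. Since 6 is even, 6t is even for every t, so 6t + 2 has the same parity as 2, which is even. Hence 6t + 2 is even.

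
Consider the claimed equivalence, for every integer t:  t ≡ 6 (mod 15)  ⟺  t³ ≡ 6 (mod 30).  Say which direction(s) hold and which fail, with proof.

(⇒) This fails: take t = 21. Then 21 ≡ 6 (mod 15), but 21³ = 9261 ≡ 21 (mod 30), not 6.

(⇐) Conversely, the residues r modulo 30 with r³ ≡ 6 (mod 30) are exactly {6}, and each is ≡ 6 (mod 15).

Not equivalent: only (⇐) holds.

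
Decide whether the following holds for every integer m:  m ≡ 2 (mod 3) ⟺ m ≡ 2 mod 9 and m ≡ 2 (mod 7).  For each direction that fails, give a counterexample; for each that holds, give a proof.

Forward direction. This fails: m = 5 gives 5 ≡ 2 (mod 3) but 5 ≡ 5 (mod 9), so the conjunction on the right does not hold.

Converse. If m ≡ 2 (mod 9) and m ≡ 2 (mod 7), then by the Chinese remainder theorem m ≡ 2 (mod 63). Since 2 ≡ 2 (mod 3) and 3 ∣ 63, we get m ≡ 2 (mod 3).

Only the converse holds.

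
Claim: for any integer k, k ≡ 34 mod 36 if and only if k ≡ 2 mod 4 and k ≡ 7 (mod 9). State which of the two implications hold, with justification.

(←) If k ≡ 2 (mod 4) and k ≡ 7 (mod 9), then by the Chinese remainder theorem k ≡ 34 (mod 36). This is exactly k ≡ 34 (mod 36).

(→) Suppose k ≡ 34 (mod 36); write k = 36j + 34. Since 4 ∣ 36, reducing mod 4 gives k ≡ 34 ≡ 2 (mod 4); since 9 ∣ 36, reducing mod 9 gives k ≡ 34 ≡ 7 (mod 9).

The biconditional holds.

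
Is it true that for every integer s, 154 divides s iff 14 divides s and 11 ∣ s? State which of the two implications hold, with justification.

[⇒] If 154 ∣ s, write s = 154q. Since 154 = 11·14, s = 14·(11q), so 14 ∣ s; and since 154 = 14·11, s = 11·(14q), so 11 ∣ s.

[⇐] Suppose 14 ∣ s and 11 ∣ s. Any common multiple of 14 and 11 is a multiple of their lcm; here gcd(14, 11) = 1, so lcm(14, 11) = 14·11 = 154, so 154 ∣ s.

Equivalent; both directions hold.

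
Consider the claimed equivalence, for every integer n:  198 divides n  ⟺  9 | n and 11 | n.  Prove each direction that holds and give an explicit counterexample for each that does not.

(→) If 198 ∣ n, write n = 198q. Since 198 = 22·9, n = 9·(22q), so 9 ∣ n; and since 198 = 18·11, n = 11·(18q), so 11 ∣ n.

(←) This fails: take n = 99. Both 9 ∣ 99 and 11 ∣ 99, yet 99 is not a multiple of 198 (since 99 = 0·198 + 99), so 198 ∤ 99.

The forward direction holds; the converse fails.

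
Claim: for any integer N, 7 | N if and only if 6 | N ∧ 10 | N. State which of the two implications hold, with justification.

Both directions fail.

Forward direction. This fails: take N = 7. Certainly 7 ∣ 7, but 6 ∤ 7.

Converse. This fails: take N = 30. Both 6 ∣ 30 and 10 ∣ 30, yet 30 is not a multiple of 7 (since 30 = 4·7 + 2), so 7 ∤ 30.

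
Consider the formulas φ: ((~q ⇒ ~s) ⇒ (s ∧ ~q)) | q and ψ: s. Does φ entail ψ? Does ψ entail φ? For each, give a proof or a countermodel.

(⟹) This fails. Under s = F, q = T, the left side is true but the right side is false.

(⟸) Assume the antecedent. If s is true, ((~q ⇒ ~s) ⇒ (s ∧ ~q)) | q reduces to true regardless of the other variables. If s is false, the antecedent cannot hold. Either way ((~q ⇒ ~s) ⇒ (s ∧ ~q)) | q holds.

(⇒) fails; (⇐) holds.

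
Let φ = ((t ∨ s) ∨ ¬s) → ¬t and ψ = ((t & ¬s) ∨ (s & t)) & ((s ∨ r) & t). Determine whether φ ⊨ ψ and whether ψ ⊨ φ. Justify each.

Neither implication holds.

[⇒] This fails. Under t = F, r = F, s = F, the left side is true but the right side is false.

[⇐] This fails. Under t = T, r = T, s = F, the left side is false but the right side is true.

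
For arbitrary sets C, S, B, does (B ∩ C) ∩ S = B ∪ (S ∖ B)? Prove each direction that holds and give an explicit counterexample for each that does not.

(⊆) holds; (⊇) fails.

Forward inclusion. Let x ∈ (B ∩ C) ∩ S. Then x ∈ C ∩ S ∩ B, from which x ∈ B ∪ (S ∖ B).

Reverse inclusion. This inclusion fails. Take C = ∅, S = {1}, B = ∅; then 1 ∈ B ∪ (S ∖ B) but 1 ∉ (B ∩ C) ∩ S.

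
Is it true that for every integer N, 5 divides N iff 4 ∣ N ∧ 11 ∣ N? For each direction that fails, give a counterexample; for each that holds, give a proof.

(⇒) This fails: take N = 5. Certainly 5 ∣ 5, but 4 ∤ 5.

(⇐) This fails: take N = 44. Both 4 ∣ 44 and 11 ∣ 44, yet 44 is not a multiple of 5 (since 44 = 8·5 + 4), so 5 ∤ 44.

Neither implication holds.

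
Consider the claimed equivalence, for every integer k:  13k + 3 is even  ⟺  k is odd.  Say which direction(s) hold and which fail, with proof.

Both implications hold.

Converse. Suppose k is odd; write k = 2j + 1. Then 13k + 3 = 13·(2j + 1) + 3 = 2·13j + 16, which is even.

Forward direction. Suppose 13k + 3 is even. Since 13 is odd, 13k and k have the same parity, so 13k + 3 ≡ k + 3 (mod 2). As 3 is odd, 13k + 3 is even exactly when k is odd. Thus k is odd.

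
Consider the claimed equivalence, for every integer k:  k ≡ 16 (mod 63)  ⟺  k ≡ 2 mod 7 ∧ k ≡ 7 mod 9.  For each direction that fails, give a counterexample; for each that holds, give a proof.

The biconditional holds.

(⇐) If k ≡ 2 (mod 7) and k ≡ 7 (mod 9), then by the Chinese remainder theorem k ≡ 16 (mod 63). This is exactly k ≡ 16 (mod 63).

(⇒) Suppose k ≡ 16 (mod 63); write k = 63j + 16. Since 7 ∣ 63, reducing mod 7 gives k ≡ 16 ≡ 2 (mod 7); since 9 ∣ 63, reducing mod 9 gives k ≡ 16 ≡ 7 (mod 9).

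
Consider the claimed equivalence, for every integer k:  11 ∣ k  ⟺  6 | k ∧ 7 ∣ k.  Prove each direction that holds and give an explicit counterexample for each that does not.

Neither implication holds.

(⟹) This fails: take k = 11. Certainly 11 ∣ 11, but 6 ∤ 11.

(⟸) This fails: take k = 42. Both 6 ∣ 42 and 7 ∣ 42, yet 42 is not a multiple of 11 (since 42 = 3·11 + 9), so 11 ∤ 42.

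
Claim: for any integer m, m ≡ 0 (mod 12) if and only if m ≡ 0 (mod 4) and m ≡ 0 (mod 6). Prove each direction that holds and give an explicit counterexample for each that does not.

(⟹) Suppose m ≡ 0 (mod 12); write m = 12j + 0. Since 4 ∣ 12, reducing mod 4 gives m ≡ 0 (mod 4); since 6 ∣ 12, reducing mod 6 gives m ≡ 0 (mod 6).

(⟸) Conversely, if m ≡ 0 (mod 4) and m ≡ 0 (mod 6), then by the Chinese remainder theorem m ≡ 0 (mod 12). This is exactly m ≡ 0 (mod 12).

The biconditional holds.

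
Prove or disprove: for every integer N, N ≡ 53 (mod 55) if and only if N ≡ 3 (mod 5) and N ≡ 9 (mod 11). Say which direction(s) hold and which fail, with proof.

Both directions hold; the statement is true.

[⇒] Suppose N ≡ 53 (mod 55); write N = 55j + 53. Since 5 ∣ 55, reducing mod 5 gives N ≡ 53 ≡ 3 (mod 5); since 11 ∣ 55, reducing mod 11 gives N ≡ 53 ≡ 9 (mod 11).

[⇐] Conversely, if N ≡ 3 (mod 5) and N ≡ 9 (mod 11), then by the Chinese remainder theorem N ≡ 53 (mod 55). This is exactly N ≡ 53 (mod 55).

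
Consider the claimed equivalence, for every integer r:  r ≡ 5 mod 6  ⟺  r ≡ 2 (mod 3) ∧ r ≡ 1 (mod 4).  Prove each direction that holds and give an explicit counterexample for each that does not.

(⇒) This fails: r = 11 gives 11 ≡ 5 (mod 6) but 11 ≡ 3 (mod 4), so the conjunction on the right does not hold.

(⇐) Conversely, if r ≡ 2 (mod 3) and r ≡ 1 (mod 4), then by the Chinese remainder theorem r ≡ 5 (mod 12). Since 5 ≡ 5 (mod 6) and 6 ∣ 12, we get r ≡ 5 (mod 6).

Not equivalent: only (⇐) holds.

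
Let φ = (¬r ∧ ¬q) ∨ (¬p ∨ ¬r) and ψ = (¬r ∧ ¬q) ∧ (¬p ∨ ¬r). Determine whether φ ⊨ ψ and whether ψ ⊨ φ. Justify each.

The forward direction fails; the converse holds.

(⇒) This fails. Under q = T, r = F, p = F, the left side is true but the right side is false.

(⇐) Assume the antecedent. If q is true, the antecedent cannot hold. If q is false, the antecedent forces (q = F, r = F, p = F) or (q = F, r = F, p = T), and (¬r ∧ ¬q) ∨ (¬p ∨ ¬r) holds there. Either way (¬r ∧ ¬q) ∨ (¬p ∨ ¬r) holds.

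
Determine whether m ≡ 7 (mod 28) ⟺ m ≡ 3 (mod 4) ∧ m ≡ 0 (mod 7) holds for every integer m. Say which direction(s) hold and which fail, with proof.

Forward direction. Suppose m ≡ 7 (mod 28); write m = 28j + 7. Since 4 ∣ 28, reducing mod 4 gives m ≡ 7 ≡ 3 (mod 4); since 7 ∣ 28, reducing mod 7 gives m ≡ 7 ≡ 0 (mod 7).

Converse. If m ≡ 3 (mod 4) and m ≡ 0 (mod 7), then by the Chinese remainder theorem m ≡ 7 (mod 28). This is exactly m ≡ 7 (mod 28).

The biconditional holds.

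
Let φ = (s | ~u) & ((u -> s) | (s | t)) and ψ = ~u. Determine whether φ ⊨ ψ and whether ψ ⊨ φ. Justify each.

[⇒] This fails. Under t = F, s = T, u = T, the left side is true but the right side is false.

[⇐] Assume the antecedent. If t is true, the antecedent forces (t = T, s = F, u = F) or (t = T, s = T, u = F), and the consequent holds there. If t is false, the antecedent forces (t = F, s = F, u = F) or (t = F, s = T, u = F), and the consequent holds there. Either way the consequent holds.

The forward direction fails; the converse holds.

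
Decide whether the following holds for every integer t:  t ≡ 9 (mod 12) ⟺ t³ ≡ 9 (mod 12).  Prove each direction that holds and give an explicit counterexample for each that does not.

Equivalent; both directions hold.

[⇒] Suppose t ≡ 9 (mod 12). Write t = 12j + 9. Then (12j + 9)³ = 1728j³ + 3888j² + 2916j + 729 = 12(144j³ + 324j² + 243j + 60) + 9, so t³ ≡ 9 (mod 12).

[⇐] Conversely, suppose t³ ≡ 9 (mod 12). The only residue r in {0, …, 11} with r³ ≡ 9 (mod 12) is r = 9, so t ≡ 9 (mod 12).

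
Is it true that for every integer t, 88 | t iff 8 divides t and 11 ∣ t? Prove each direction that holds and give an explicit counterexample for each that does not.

Forward direction. If 88 ∣ t, write t = 88q. Since 88 = 11·8, t = 8·(11q), so 8 ∣ t; and since 88 = 8·11, t = 11·(8q), so 11 ∣ t.

Converse. Suppose 8 ∣ t and 11 ∣ t. Any common multiple of 8 and 11 is a multiple of their lcm; here gcd(8, 11) = 1, so lcm(8, 11) = 8·11 = 88, so 88 ∣ t.

Equivalent; both directions hold.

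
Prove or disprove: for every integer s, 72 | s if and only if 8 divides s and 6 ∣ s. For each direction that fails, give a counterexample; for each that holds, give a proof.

Forward direction. If 72 ∣ s, write s = 72q. Since 72 = 9·8, s = 8·(9q), so 8 ∣ s; and since 72 = 12·6, s = 6·(12q), so 6 ∣ s.

Converse. This fails: take s = 24. Both 8 ∣ 24 and 6 ∣ 24, yet 24 is not a multiple of 72 (since 24 = 0·72 + 24), so 72 ∤ 24.

Only the forward implication holds.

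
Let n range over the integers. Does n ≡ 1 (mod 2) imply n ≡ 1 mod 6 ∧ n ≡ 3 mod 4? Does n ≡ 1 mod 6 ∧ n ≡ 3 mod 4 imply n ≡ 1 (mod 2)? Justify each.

Only the reverse direction holds.

Forward direction. This fails: n = 1 gives 1 ≡ 1 (mod 2) but 1 ≡ 1 (mod 4), so the conjunction on the right does not hold.

Converse. If n ≡ 1 (mod 6) and n ≡ 3 (mod 4), then by the Chinese remainder theorem n ≡ 7 (mod 12). Since 7 ≡ 1 (mod 2) and 2 ∣ 12, we get n ≡ 1 (mod 2).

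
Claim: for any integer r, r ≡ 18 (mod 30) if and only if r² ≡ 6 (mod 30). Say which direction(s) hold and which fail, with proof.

Forward direction. This fails: take r = 18. Then 18 ≡ 18 (mod 30), but 18² = 324 ≡ 24 (mod 30), not 6.

Converse. This fails: take r = 6. Then 6² = 36 ≡ 6 (mod 30), yet 6 ≡ 6 (mod 30), not 18.

Neither direction holds.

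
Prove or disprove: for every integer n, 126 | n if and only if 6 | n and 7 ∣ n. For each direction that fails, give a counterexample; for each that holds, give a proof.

[⇐] This fails: take n = 42. Both 6 ∣ 42 and 7 ∣ 42, yet 42 is not a multiple of 126 (since 42 = 0·126 + 42), so 126 ∤ 42.

[⇒] If 126 ∣ n, write n = 126q. Since 126 = 21·6, n = 6·(21q), so 6 ∣ n; and since 126 = 18·7, n = 7·(18q), so 7 ∣ n.

Only the forward direction holds.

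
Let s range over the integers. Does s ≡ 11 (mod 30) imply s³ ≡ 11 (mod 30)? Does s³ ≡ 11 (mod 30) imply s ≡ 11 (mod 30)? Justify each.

Converse. Suppose s³ ≡ 11 (mod 30). The only residue r in {0, …, 29} with r³ ≡ 11 (mod 30) is r = 11, so s ≡ 11 (mod 30).

Forward direction. Suppose s ≡ 11 (mod 30). Write s = 30j + 11. Then (30j + 11)³ = 27000j³ + 29700j² + 10890j + 1331 = 30(900j³ + 990j² + 363j + 44) + 11, so s³ ≡ 11 (mod 30).

Equivalent; both directions hold.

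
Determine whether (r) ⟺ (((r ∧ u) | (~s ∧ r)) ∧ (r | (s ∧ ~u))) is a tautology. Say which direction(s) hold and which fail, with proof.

Only the reverse direction holds.

(⟸) Assume the antecedent. If u is true, the antecedent forces (u = T, s = F, r = T) or (u = T, s = T, r = T), and r holds there. If u is false, the antecedent forces (u = F, s = F, r = T), and r holds there. Either way r holds.

(⟹) This fails. Under u = F, s = T, r = T, the left side is true but the right side is false.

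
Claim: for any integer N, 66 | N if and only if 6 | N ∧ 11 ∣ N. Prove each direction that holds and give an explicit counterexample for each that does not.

Both directions hold.

(⟹) If 66 ∣ N, write N = 66q. Since 66 = 11·6, N = 6·(11q), so 6 ∣ N; and since 66 = 6·11, N = 11·(6q), so 11 ∣ N.

(⟸) Suppose 6 ∣ N and 11 ∣ N. Any common multiple of 6 and 11 is a multiple of their lcm; here gcd(6, 11) = 1, so lcm(6, 11) = 6·11 = 66, so 66 ∣ N.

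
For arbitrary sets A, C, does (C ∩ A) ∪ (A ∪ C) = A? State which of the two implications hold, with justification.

The sets are not equal: only the reverse inclusion holds.

Forward inclusion. This inclusion fails. Take A = ∅, C = {1}; then 1 ∈ (C ∩ A) ∪ (A ∪ C) but 1 ∉ A.

Reverse inclusion. Let x ∈ A. Then either x ∈ A and x ∉ C; or x ∈ A ∩ C. In each case x ∈ (C ∩ A) ∪ (A ∪ C), so A ⊆ (C ∩ A) ∪ (A ∪ C).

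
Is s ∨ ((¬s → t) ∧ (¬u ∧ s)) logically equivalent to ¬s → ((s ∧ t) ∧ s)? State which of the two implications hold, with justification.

[⇒] Assume the antecedent. If u is true, the antecedent forces (u = T, t = F, s = T) or (u = T, t = T, s = T), and ¬s → ((s ∧ t) ∧ s) holds there. If u is false, the antecedent forces (u = F, t = F, s = T) or (u = F, t = T, s = T), and ¬s → ((s ∧ t) ∧ s) holds there. Either way ¬s → ((s ∧ t) ∧ s) holds.

[⇐] Assume the antecedent. If u is true, the antecedent forces (u = T, t = F, s = T) or (u = T, t = T, s = T), and s ∨ ((¬s → t) ∧ (¬u ∧ s)) holds there. If u is false, the antecedent forces (u = F, t = F, s = T) or (u = F, t = T, s = T), and s ∨ ((¬s → t) ∧ (¬u ∧ s)) holds there. Either way s ∨ ((¬s → t) ∧ (¬u ∧ s)) holds.

Equivalent; both directions hold.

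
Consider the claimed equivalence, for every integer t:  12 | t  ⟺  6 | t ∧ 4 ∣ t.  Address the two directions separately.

Both directions hold; the statement is true.

(⟹) If 12 ∣ t, write t = 12q. Since 12 = 2·6, t = 6·(2q), so 6 ∣ t; and since 12 = 3·4, t = 4·(3q), so 4 ∣ t.

(⟸) Suppose 6 ∣ t and 4 ∣ t. Any common multiple of 6 and 4 is a multiple of their lcm; here lcm(6, 4) = 6·4/gcd(6, 4) = 24/2 = 12, so 12 ∣ t.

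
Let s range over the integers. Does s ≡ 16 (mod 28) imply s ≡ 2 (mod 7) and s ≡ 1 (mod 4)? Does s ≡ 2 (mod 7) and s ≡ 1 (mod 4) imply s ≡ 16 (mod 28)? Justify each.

(⇒) fails and (⇐) fails.

Forward direction. This fails: s = 16 gives 16 ≡ 16 (mod 28) but 16 ≡ 0 (mod 4), so the conjunction on the right does not hold.

Converse. This fails: s = 9 satisfies both congruences on the right (9 ≡ 2 mod 7 and 9 ≡ 1 mod 4) yet 9 ≡ 9 (mod 28), not 16.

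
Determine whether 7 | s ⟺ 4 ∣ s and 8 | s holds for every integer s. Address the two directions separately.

(→) This fails: take s = 7. Certainly 7 ∣ 7, but 4 ∤ 7.

(←) This fails: take s = 8. Both 4 ∣ 8 and 8 ∣ 8, yet 8 is not a multiple of 7 (since 8 = 1·7 + 1), so 7 ∤ 8.

Neither implication holds.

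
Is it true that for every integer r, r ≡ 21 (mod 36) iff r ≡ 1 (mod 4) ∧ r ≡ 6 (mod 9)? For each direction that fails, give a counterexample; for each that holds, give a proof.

[⇒] This fails: r = 21 gives 21 ≡ 21 (mod 36) but 21 ≡ 3 (mod 9), so the conjunction on the right does not hold.

[⇐] This fails: r = 33 satisfies both congruences on the right (33 ≡ 1 mod 4 and 33 ≡ 6 mod 9) yet 33 ≡ 33 (mod 36), not 21.

Neither direction holds.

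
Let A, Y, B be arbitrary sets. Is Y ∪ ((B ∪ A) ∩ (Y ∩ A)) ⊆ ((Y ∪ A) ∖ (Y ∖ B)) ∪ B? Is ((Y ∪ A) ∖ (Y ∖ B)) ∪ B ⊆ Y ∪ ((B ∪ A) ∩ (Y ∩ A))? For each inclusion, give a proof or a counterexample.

(⊆) fails and (⊇) fails.

(⟹) This inclusion fails. Take A = ∅, Y = {1}, B = ∅; then 1 ∈ Y ∪ ((B ∪ A) ∩ (Y ∩ A)) but 1 ∉ ((Y ∪ A) ∖ (Y ∖ B)) ∪ B.

(⟸) This inclusion fails. Take A = {1}, Y = ∅, B = ∅; then 1 ∈ ((Y ∪ A) ∖ (Y ∖ B)) ∪ B but 1 ∉ Y ∪ ((B ∪ A) ∩ (Y ∩ A)).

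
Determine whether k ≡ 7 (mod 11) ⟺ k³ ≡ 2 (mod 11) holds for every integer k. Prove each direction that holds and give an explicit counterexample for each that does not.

Equivalent; both directions hold.

(←) For the converse, argue contrapositively. If k ≢ 7 (mod 11), then k is congruent to one of 0, 1, 2, 3, 4, 5, 6, 8, 9, 10 modulo 11, and these give k³ ≡ 0, 1, 8, 5, 9, 4, 7, 6, 3, 10 respectively — never 2.

(→) Suppose k ≡ 7 (mod 11). Write k = 11j + 7. Then (11j + 7)³ = 1331j³ + 2541j² + 1617j + 343 = 11(121j³ + 231j² + 147j + 31) + 2, so k³ ≡ 2 (mod 11).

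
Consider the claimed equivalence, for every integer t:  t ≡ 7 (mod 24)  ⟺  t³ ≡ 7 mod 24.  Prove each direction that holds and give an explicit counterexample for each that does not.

Equivalent; both directions hold.

(⇒) Suppose t ≡ 7 (mod 24). Write t = 24j + 7. Then (24j + 7)³ = 13824j³ + 12096j² + 3528j + 343 = 24(576j³ + 504j² + 147j + 14) + 7, so t³ ≡ 7 (mod 24).

(⇐) Conversely, suppose t³ ≡ 7 (mod 24). The only residue r in {0, …, 23} with r³ ≡ 7 (mod 24) is r = 7, so t ≡ 7 (mod 24).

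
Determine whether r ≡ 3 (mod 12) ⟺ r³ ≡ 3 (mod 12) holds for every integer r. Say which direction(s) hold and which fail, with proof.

(⟹) Suppose r ≡ 3 (mod 12). Write r = 12j + 3. Then (12j + 3)³ = 1728j³ + 1296j² + 324j + 27 = 12(144j³ + 108j² + 27j + 2) + 3, so r³ ≡ 3 (mod 12).

(⟸) For the converse, argue contrapositively. If r ≢ 3 (mod 12), then r is congruent to one of 0, 1, 2, 4, 5, 6, 7, 8, 9, 10, 11 modulo 12, and these give r³ ≡ 0, 1, 8, 4, 5, 0, 7, 8, 9, 4, 11 respectively — never 3.

The biconditional holds.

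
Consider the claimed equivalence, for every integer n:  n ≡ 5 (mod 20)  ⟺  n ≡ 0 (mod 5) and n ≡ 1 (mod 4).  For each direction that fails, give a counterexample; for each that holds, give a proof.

[⇒] Suppose n ≡ 5 (mod 20); write n = 20j + 5. Since 5 ∣ 20, reducing mod 5 gives n ≡ 5 ≡ 0 (mod 5); since 4 ∣ 20, reducing mod 4 gives n ≡ 5 ≡ 1 (mod 4).

[⇐] Conversely, if n ≡ 0 (mod 5) and n ≡ 1 (mod 4), then by the Chinese remainder theorem n ≡ 5 (mod 20). This is exactly n ≡ 5 (mod 20).

Equivalent; both directions hold.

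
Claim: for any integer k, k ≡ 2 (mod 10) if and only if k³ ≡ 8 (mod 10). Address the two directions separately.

Both directions hold.

(⟹) Suppose k ≡ 2 (mod 10). Write k = 10j + 2. Then (10j + 2)³ = 1000j³ + 600j² + 120j + 8 = 10(100j³ + 60j² + 12j) + 8, so k³ ≡ 8 (mod 10).

(⟸) Conversely, suppose k³ ≡ 8 (mod 10). The only residue r in {0, …, 9} with r³ ≡ 8 (mod 10) is r = 2, so k ≡ 2 (mod 10).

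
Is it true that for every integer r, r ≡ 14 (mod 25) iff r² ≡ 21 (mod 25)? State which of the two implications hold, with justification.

Converse. This fails: take r = 11. Then 11² = 121 ≡ 21 (mod 25), yet 11 ≡ 11 (mod 25), not 14.

Forward direction. Suppose r ≡ 14 (mod 25). Write r = 25j + 14. Then (25j + 14)² = 625j² + 700j + 196 = 25(25j² + 28j + 7) + 21, so r² ≡ 21 (mod 25).

Only the forward direction holds.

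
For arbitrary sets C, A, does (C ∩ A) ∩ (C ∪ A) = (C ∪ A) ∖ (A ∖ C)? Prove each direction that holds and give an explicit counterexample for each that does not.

(⊆) holds; (⊇) fails.

(⊇) This inclusion fails. Take C = {1}, A = ∅; then 1 ∈ (C ∪ A) ∖ (A ∖ C) but 1 ∉ (C ∩ A) ∩ (C ∪ A).

(⊆) Let x ∈ (C ∩ A) ∩ (C ∪ A). Then x ∈ C ∩ A, from which x ∈ (C ∪ A) ∖ (A ∖ C).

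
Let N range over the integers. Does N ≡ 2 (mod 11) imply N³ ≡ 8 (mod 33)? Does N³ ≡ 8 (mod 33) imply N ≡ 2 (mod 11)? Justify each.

Not equivalent: only (⇐) holds.

[⇒] This fails: take N = 13. Then 13 ≡ 2 (mod 11), but 13³ = 2197 ≡ 19 (mod 33), not 8.

[⇐] Conversely, the residues r modulo 33 with r³ ≡ 8 (mod 33) are exactly {2}, and each is ≡ 2 (mod 11).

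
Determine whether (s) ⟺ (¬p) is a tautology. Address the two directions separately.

Neither direction holds.

(⇒) This fails. Under p = T, s = T, the left side is true but the right side is false.

(⇐) This fails. Under p = F, s = F, the left side is false but the right side is true.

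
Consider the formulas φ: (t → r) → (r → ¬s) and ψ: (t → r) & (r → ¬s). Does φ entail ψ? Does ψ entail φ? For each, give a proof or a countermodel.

Not equivalent: only (⇐) holds.

(⇒) This fails. Under t = T, s = F, r = F, the left side is true but the right side is false.

(⇐) Assume the antecedent. If s is true, the antecedent forces (t = F, s = T, r = F), and (t → r) → (r → ¬s) holds there. If s is false, (t → r) → (r → ¬s) reduces to true regardless of the other variables. Either way (t → r) → (r → ¬s) holds.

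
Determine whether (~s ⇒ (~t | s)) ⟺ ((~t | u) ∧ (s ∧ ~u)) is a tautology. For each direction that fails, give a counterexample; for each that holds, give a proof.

(⇒) fails; (⇐) holds.

(⇐) Assume the antecedent. If s is true, ~s ⇒ (~t | s) reduces to true regardless of the other variables. If s is false, the antecedent cannot hold. Either way ~s ⇒ (~t | s) holds.

(⇒) This fails. Under s = F, t = F, u = F, the left side is true but the right side is false.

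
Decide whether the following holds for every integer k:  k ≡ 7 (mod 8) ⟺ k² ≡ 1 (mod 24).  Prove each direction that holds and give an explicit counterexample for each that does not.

(⇒) fails and (⇐) fails.

(→) This fails: take k = 15. Then 15 ≡ 7 (mod 8), but 15² = 225 ≡ 9 (mod 24), not 1.

(←) This fails: take k = 1. Then 1² = 1 ≡ 1 (mod 24), yet 1 ≡ 1 (mod 8), not 7.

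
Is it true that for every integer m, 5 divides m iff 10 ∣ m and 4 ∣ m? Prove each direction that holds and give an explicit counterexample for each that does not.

(⟹) This fails: take m = 5. Certainly 5 ∣ 5, but 10 ∤ 5.

(⟸) Suppose 10 ∣ m and 4 ∣ m. Any common multiple of 10 and 4 is a multiple of their lcm; here lcm(10, 4) = 10·4/gcd(10, 4) = 40/2 = 20, so 20 ∣ m. Since 5 ∣ 20, it follows that 5 ∣ m.

(⇒) fails; (⇐) holds.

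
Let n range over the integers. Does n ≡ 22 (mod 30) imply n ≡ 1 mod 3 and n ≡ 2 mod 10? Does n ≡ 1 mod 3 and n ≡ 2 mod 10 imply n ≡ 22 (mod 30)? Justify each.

Both directions hold.

(→) Suppose n ≡ 22 (mod 30); write n = 30j + 22. Since 3 ∣ 30, reducing mod 3 gives n ≡ 22 ≡ 1 (mod 3); since 10 ∣ 30, reducing mod 10 gives n ≡ 22 ≡ 2 (mod 10).

(←) Conversely, if n ≡ 1 (mod 3) and n ≡ 2 (mod 10), then by the Chinese remainder theorem n ≡ 22 (mod 30). This is exactly n ≡ 22 (mod 30).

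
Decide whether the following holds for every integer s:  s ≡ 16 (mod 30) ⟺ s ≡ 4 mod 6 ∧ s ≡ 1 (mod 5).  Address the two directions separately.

The biconditional holds.

[⇐] If s ≡ 4 (mod 6) and s ≡ 1 (mod 5), then by the Chinese remainder theorem s ≡ 16 (mod 30). This is exactly s ≡ 16 (mod 30).

[⇒] Suppose s ≡ 16 (mod 30); write s = 30j + 16. Since 6 ∣ 30, reducing mod 6 gives s ≡ 16 ≡ 4 (mod 6); since 5 ∣ 30, reducing mod 5 gives s ≡ 16 ≡ 1 (mod 5).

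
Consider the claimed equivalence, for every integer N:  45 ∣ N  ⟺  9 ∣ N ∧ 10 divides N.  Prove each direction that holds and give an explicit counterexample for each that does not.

(⇒) This fails: take N = 45. Certainly 45 ∣ 45, but 10 ∤ 45.

(⇐) Suppose 9 ∣ N and 10 ∣ N. Any common multiple of 9 and 10 is a multiple of their lcm; here gcd(9, 10) = 1, so lcm(9, 10) = 9·10 = 90, so 90 ∣ N. Since 45 ∣ 90, it follows that 45 ∣ N.

(⇒) fails; (⇐) holds.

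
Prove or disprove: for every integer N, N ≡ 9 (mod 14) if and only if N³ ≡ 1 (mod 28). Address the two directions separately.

(⟹) This fails: take N = 23. Then 23 ≡ 9 (mod 14), but 23³ = 12167 ≡ 15 (mod 28), not 1.

(⟸) This fails: take N = 1. Then 1³ = 1 ≡ 1 (mod 28), yet 1 ≡ 1 (mod 14), not 9.

(⇒) fails and (⇐) fails.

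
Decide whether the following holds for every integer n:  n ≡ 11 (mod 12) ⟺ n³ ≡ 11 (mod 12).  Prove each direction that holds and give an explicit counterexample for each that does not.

Both directions hold; the statement is true.

(←) For the converse, argue contrapositively. If n ≢ 11 (mod 12), then n is congruent to one of 0, 1, 2, 3, 4, 5, 6, 7, 8, 9, 10 modulo 12, and these give n³ ≡ 0, 1, 8, 3, 4, 5, 0, 7, 8, 9, 4 respectively — never 11.

(→) Suppose n ≡ 11 (mod 12). Write n = 12j + 11. Then (12j + 11)³ = 1728j³ + 4752j² + 4356j + 1331 = 12(144j³ + 396j² + 363j + 110) + 11, so n³ ≡ 11 (mod 12).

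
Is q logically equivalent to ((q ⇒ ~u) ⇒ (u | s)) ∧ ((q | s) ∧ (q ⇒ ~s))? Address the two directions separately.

Forward direction. This fails. Under q = T, s = F, u = F, the left side is true but the right side is false.

Converse. This fails. Under q = F, s = T, u = F, the left side is false but the right side is true.

Both directions fail.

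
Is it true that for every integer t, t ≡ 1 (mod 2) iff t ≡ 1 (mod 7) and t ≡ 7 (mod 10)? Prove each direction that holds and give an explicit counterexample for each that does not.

(⟸) If t ≡ 1 (mod 7) and t ≡ 7 (mod 10), then by the Chinese remainder theorem t ≡ 57 (mod 70). Since 57 ≡ 1 (mod 2) and 2 ∣ 70, we get t ≡ 1 (mod 2).

(⟹) This fails: t = 1 gives 1 ≡ 1 (mod 2) but 1 ≡ 1 (mod 10), so the conjunction on the right does not hold.

Not equivalent: only (⇐) holds.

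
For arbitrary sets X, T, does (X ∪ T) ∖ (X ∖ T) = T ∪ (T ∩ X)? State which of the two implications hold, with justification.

Both inclusions hold.

(⟸) Let x ∈ T ∪ (T ∩ X). Then either x ∈ T and x ∉ X; or x ∈ X ∩ T. In each case x ∈ (X ∪ T) ∖ (X ∖ T), so T ∪ (T ∩ X) ⊆ (X ∪ T) ∖ (X ∖ T).

(⟹) Let x ∈ (X ∪ T) ∖ (X ∖ T). Then either x ∈ T and x ∉ X; or x ∈ X ∩ T. In each case x ∈ T ∪ (T ∩ X), so (X ∪ T) ∖ (X ∖ T) ⊆ T ∪ (T ∩ X).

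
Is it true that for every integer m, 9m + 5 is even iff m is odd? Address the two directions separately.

Both implications hold.

(⇒) Suppose 9m + 5 is even. Since 9 is odd, 9m and m have the same parity, so 9m + 5 ≡ m + 5 (mod 2). As 5 is odd, 9m + 5 is even exactly when m is odd. Thus m is odd.

(⇐) Conversely, suppose m is odd; write m = 2j + 1. Then 9m + 5 = 9·(2j + 1) + 5 = 2·9j + 14, which is even.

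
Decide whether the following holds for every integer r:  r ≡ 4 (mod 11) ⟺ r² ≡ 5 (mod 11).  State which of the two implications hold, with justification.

[⇒] Suppose r ≡ 4 (mod 11). Write r = 11j + 4. Then (11j + 4)² = 121j² + 88j + 16 = 11(11j² + 8j + 1) + 5, so r² ≡ 5 (mod 11).

[⇐] This fails: take r = 7. Then 7² = 49 ≡ 5 (mod 11), yet 7 ≡ 7 (mod 11), not 4.

Not equivalent: only (⇒) holds.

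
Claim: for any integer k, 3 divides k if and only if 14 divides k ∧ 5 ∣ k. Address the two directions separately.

(⇒) fails and (⇐) fails.

(⇒) This fails: take k = 3. Certainly 3 ∣ 3, but 14 ∤ 3.

(⇐) This fails: take k = 70. Both 14 ∣ 70 and 5 ∣ 70, yet 70 is not a multiple of 3 (since 70 = 23·3 + 1), so 3 ∤ 70.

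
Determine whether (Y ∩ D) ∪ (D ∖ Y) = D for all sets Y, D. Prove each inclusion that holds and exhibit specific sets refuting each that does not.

Both inclusions hold.

Forward inclusion. Let x ∈ (Y ∩ D) ∪ (D ∖ Y). Then either x ∈ D and x ∉ Y; or x ∈ Y ∩ D. In each case x ∈ D, so (Y ∩ D) ∪ (D ∖ Y) ⊆ D.

Reverse inclusion. Let x ∈ D. Then either x ∈ D and x ∉ Y; or x ∈ Y ∩ D. In each case x ∈ (Y ∩ D) ∪ (D ∖ Y), so D ⊆ (Y ∩ D) ∪ (D ∖ Y).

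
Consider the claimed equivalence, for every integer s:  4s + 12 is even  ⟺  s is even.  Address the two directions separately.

(→) This fails: take s = 3. Then 4s + 12 = 24, which is even, yet s = 3 is odd, not even.

(←) Suppose s is even. Since 4 is even, 4s is even for every s, so 4s + 12 has the same parity as 12, which is even. Hence 4s + 12 is even.

Only the reverse direction holds.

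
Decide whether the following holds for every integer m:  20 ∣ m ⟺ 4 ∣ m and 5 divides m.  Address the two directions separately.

[⇒] If 20 ∣ m, write m = 20q. Since 20 = 5·4, m = 4·(5q), so 4 ∣ m; and since 20 = 4·5, m = 5·(4q), so 5 ∣ m.

[⇐] Suppose 4 ∣ m and 5 ∣ m. Any common multiple of 4 and 5 is a multiple of their lcm; here gcd(4, 5) = 1, so lcm(4, 5) = 4·5 = 20, so 20 ∣ m.

Equivalent; both directions hold.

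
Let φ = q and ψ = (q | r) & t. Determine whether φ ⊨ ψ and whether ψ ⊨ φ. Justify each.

(⇒) fails and (⇐) fails.

[⇒] This fails. Under t = F, q = T, r = F, the left side is true but the right side is false.

[⇐] This fails. Under t = T, q = F, r = T, the left side is false but the right side is true.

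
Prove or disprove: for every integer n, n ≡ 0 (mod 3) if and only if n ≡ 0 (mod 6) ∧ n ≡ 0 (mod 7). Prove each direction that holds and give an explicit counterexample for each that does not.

(→) This fails: n = 33 gives 33 ≡ 0 (mod 3) but 33 ≡ 3 (mod 6), so the conjunction on the right does not hold.

(←) Conversely, if n ≡ 0 (mod 6) and n ≡ 0 (mod 7), then by the Chinese remainder theorem n ≡ 0 (mod 42). Since 0 ≡ 0 (mod 3) and 3 ∣ 42, we get n ≡ 0 (mod 3).

Not equivalent: only (⇐) holds.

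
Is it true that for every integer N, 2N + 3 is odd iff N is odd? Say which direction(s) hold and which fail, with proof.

(→) This fails: take N = 4. Then 2N + 3 = 11, which is odd, yet N = 4 is even, not odd.

(←) Suppose N is odd. Since 2 is even, 2N is even for every N, so 2N + 3 has the same parity as 3, which is odd. Hence 2N + 3 is odd.

Only the converse holds.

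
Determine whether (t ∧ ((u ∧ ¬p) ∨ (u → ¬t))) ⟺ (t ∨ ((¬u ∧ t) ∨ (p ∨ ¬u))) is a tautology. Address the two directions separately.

(⇒) holds; (⇐) fails.

(⟹) Assume the antecedent. If p is true, t ∨ ((¬u ∧ t) ∨ (p ∨ ¬u)) reduces to true regardless of the other variables. If p is false, the antecedent forces (p = F, t = T, u = F) or (p = F, t = T, u = T), and t ∨ ((¬u ∧ t) ∨ (p ∨ ¬u)) holds there. Either way t ∨ ((¬u ∧ t) ∨ (p ∨ ¬u)) holds.

(⟸) This fails. Under p = F, t = F, u = F, the left side is false but the right side is true.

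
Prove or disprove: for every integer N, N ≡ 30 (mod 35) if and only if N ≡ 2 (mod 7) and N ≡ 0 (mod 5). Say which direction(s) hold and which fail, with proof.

Forward direction. Suppose N ≡ 30 (mod 35); write N = 35j + 30. Since 7 ∣ 35, reducing mod 7 gives N ≡ 30 ≡ 2 (mod 7); since 5 ∣ 35, reducing mod 5 gives N ≡ 30 ≡ 0 (mod 5).

Converse. If N ≡ 2 (mod 7) and N ≡ 0 (mod 5), then by the Chinese remainder theorem N ≡ 30 (mod 35). This is exactly N ≡ 30 (mod 35).

Both implications hold.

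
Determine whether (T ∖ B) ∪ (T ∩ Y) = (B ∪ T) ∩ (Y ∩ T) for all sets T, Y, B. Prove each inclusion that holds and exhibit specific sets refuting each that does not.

Only the reverse inclusion holds.

Reverse inclusion. Let x ∈ (B ∪ T) ∩ (Y ∩ T). Then either x ∈ T ∩ Y and x ∉ B; or x ∈ T ∩ Y ∩ B. In each case x ∈ (T ∖ B) ∪ (T ∩ Y), so (B ∪ T) ∩ (Y ∩ T) ⊆ (T ∖ B) ∪ (T ∩ Y).

Forward inclusion. This inclusion fails. Take T = {1}, Y = ∅, B = ∅; then 1 ∈ (T ∖ B) ∪ (T ∩ Y) but 1 ∉ (B ∪ T) ∩ (Y ∩ T).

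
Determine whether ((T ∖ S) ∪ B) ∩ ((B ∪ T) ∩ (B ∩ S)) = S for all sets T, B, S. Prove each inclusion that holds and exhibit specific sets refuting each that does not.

(⟹) Let x ∈ ((T ∖ S) ∪ B) ∩ ((B ∪ T) ∩ (B ∩ S)). Then either x ∈ B ∩ S and x ∉ T; or x ∈ T ∩ B ∩ S. In each case x ∈ S, so ((T ∖ S) ∪ B) ∩ ((B ∪ T) ∩ (B ∩ S)) ⊆ S.

(⟸) This inclusion fails. Take T = ∅, B = ∅, S = {1}; then 1 ∈ S but 1 ∉ ((T ∖ S) ∪ B) ∩ ((B ∪ T) ∩ (B ∩ S)).

(⊆) holds; (⊇) fails.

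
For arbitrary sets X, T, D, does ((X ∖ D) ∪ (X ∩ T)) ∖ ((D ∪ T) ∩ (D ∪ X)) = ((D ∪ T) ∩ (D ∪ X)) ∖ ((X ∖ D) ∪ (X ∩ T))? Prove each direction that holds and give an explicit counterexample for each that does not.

Both inclusions fail.

(⊆) This inclusion fails. Take X = {1}, T = ∅, D = ∅; then 1 ∈ ((X ∖ D) ∪ (X ∩ T)) ∖ ((D ∪ T) ∩ (D ∪ X)) but 1 ∉ ((D ∪ T) ∩ (D ∪ X)) ∖ ((X ∖ D) ∪ (X ∩ T)).

(⊇) This inclusion fails. Take X = ∅, T = ∅, D = {1}; then 1 ∈ ((D ∪ T) ∩ (D ∪ X)) ∖ ((X ∖ D) ∪ (X ∩ T)) but 1 ∉ ((X ∖ D) ∪ (X ∩ T)) ∖ ((D ∪ T) ∩ (D ∪ X)).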